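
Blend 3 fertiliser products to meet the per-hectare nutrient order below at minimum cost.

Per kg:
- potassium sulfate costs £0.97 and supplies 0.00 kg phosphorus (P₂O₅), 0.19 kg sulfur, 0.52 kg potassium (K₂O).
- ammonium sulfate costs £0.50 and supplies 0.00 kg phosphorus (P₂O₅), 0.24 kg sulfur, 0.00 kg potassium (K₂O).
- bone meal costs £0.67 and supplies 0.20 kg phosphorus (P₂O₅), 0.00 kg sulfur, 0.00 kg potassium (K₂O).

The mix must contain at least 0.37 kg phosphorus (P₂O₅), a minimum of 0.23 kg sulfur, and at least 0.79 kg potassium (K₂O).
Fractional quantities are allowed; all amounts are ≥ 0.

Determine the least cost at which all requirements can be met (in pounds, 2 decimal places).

£2.71

This is a linear program. Let x1 = kg of potassium sulfate, x2 = kg of ammonium sulfate, x3 = kg of bone meal.
min 0.97x1 + 0.5x2 + 0.67x3 subject to:
  0.2x3 ≥ 0.37   (phosphorus (P₂O₅))
  0.19x1 + 0.24x2 ≥ 0.23   (sulfur)
  0.52x1 ≥ 0.79   (potassium (K₂O))
  x1, x2, x3 ≥ 0.
The minimum-cost mix takes nothing from ammonium sulfate — only potassium sulfate, bone meal. Binding constraints: phosphorus (P₂O₅) and potassium (K₂O).
That vertex is x1 = 1.519, x3 = 1.85.
Cost = 0.97·1.519 + 0.67·1.85 = 2.7129.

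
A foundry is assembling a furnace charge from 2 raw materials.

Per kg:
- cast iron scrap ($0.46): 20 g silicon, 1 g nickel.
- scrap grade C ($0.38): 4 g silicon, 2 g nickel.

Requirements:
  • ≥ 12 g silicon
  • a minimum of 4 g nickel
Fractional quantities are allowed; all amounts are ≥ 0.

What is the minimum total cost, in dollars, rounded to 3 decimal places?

Treat it as an LP. Let x1 = kg of cast iron scrap, x2 = kg of scrap grade C.
Minimize 0.46x1 + 0.38x2 with:
  20x1 + 4x2 ≥ 12   (silicon)
  1x1 + 2x2 ≥ 4   (nickel)
  x1, x2 ≥ 0.
Both inputs are positive at the optimum. There the silicon and nickel constraints are tight.
Optimal quantities: cast iron scrap = 0.2222 kg, scrap grade C = 1.889 kg.
Cost = 0.46·0.2222 + 0.38·1.889 = 0.82003.

$0.820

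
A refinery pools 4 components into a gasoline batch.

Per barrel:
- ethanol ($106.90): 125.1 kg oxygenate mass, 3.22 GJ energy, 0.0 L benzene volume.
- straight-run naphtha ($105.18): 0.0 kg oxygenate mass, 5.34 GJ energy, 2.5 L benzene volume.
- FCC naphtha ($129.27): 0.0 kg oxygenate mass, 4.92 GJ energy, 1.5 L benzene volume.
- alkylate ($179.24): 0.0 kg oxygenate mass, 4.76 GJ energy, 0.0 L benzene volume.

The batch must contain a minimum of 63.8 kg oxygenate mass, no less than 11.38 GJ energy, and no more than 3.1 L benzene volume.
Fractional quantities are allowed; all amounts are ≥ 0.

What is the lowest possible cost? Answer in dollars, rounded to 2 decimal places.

$288.40

Set it up as a linear program. Let x1 = barrels of ethanol, x2 = barrels of straight-run naphtha, x3 = barrels of FCC naphtha, x4 = barrels of alkylate.
Minimise 106.9x1 + 105.18x2 + 129.27x3 + 179.24x4 subject to:
  125.1x1 ≥ 63.8   (oxygenate mass)
  3.22x1 + 5.34x2 + 4.92x3 + 4.76x4 ≥ 11.38   (energy)
  2.5x2 + 1.5x3 ≤ 3.1   (benzene volume)
  x1, x2, x3, x4 ≥ 0.
The cheapest feasible vertex uses only ethanol, straight-run naphtha; FCC naphtha, alkylate are not used. Binding constraints: energy and benzene volume.
Solving gives x1 = 1.4778, x2 = 1.24.
Hence cost = 106.9·1.4778 + 105.18·1.24 = $288.4000.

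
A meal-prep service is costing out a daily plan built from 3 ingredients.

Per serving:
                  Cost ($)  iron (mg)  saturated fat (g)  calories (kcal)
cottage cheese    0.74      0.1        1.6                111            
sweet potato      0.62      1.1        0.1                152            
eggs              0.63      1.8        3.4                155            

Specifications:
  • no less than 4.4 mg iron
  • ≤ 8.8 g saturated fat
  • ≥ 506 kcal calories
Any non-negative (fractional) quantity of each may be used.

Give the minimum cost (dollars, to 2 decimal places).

Let x1 = servings of cottage cheese, x2 = servings of sweet potato, x3 = servings of eggs.
min 0.74x1 + 0.62x2 + 0.63x3 subject to:
  0.1x1 + 1.1x2 + 1.8x3 ≥ 4.4   (iron)
  1.6x1 + 0.1x2 + 3.4x3 ≤ 8.8   (saturated fat)
  111x1 + 152x2 + 155x3 ≥ 506   (calories)
  x1, x2, x3 ≥ 0.
The cheapest feasible vertex uses only sweet potato, eggs; cottage cheese is not used. The saturated fat and calories requirements are met with equality.
Solving gives x2 = 0.711, x3 = 2.567.
Objective = 0.62·0.711 + 0.63·2.567 = 2.0580.

$2.06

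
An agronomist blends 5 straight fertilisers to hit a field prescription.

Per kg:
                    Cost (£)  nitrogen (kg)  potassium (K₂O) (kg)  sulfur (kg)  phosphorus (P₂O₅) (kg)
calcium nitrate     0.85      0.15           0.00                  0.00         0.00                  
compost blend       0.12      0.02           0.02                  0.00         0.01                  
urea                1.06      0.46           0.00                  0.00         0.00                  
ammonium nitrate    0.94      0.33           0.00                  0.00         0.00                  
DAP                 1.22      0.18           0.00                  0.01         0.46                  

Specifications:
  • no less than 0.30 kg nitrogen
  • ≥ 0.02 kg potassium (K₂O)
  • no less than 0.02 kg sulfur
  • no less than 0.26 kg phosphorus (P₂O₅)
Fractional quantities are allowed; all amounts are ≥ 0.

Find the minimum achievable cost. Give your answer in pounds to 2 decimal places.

Set it up as a linear program. Let x1 = kg of calcium nitrate, x2 = kg of compost blend, x3 = kg of urea, x4 = kg of ammonium nitrate, x5 = kg of DAP.
Minimize 0.85x1 + 0.12x2 + 1.06x3 + 0.94x4 + 1.22x5 subject to:
  0.15x1 + 0.02x2 + 0.46x3 + 0.33x4 + 0.18x5 ≥ 0.3   (nitrogen)
  0.02x2 ≥ 0.02   (potassium (K₂O))
  0.01x5 ≥ 0.02   (sulfur)
  0.01x2 + 0.46x5 ≥ 0.26   (phosphorus (P₂O₅))
  x1, x2, x3, x4, x5 ≥ 0.
The cheapest feasible vertex uses only compost blend, DAP; calcium nitrate, urea, ammonium nitrate are not used. There the potassium (K₂O) and sulfur constraints are tight.
That vertex is x2 = 1, x5 = 2.
Cost = 0.12·1 + 1.22·2 = 2.5600.

£2.56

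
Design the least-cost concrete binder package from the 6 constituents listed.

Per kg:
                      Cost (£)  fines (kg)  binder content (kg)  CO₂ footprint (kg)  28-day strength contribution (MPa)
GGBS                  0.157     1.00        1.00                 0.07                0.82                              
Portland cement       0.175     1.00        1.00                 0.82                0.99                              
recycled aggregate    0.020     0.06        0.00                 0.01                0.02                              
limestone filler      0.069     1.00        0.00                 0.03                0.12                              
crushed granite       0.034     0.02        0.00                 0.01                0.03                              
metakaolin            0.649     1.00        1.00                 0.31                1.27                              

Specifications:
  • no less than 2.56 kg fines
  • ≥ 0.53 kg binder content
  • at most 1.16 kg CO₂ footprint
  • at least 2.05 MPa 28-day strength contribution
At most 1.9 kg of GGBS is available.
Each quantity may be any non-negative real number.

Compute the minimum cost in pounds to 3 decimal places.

This is a linear program. Let x1 = kg of GGBS, x2 = kg of Portland cement, x3 = kg of recycled aggregate, x4 = kg of limestone filler, x5 = kg of crushed granite, x6 = kg of metakaolin.
min 0.157x1 + 0.175x2 + 0.02x3 + 0.069x4 + 0.034x5 + 0.649x6 s.t.:
  1x1 + 1x2 + 0.06x3 + 1x4 + 0.02x5 + 1x6 ≥ 2.56   (fines)
  1x1 + 1x2 + 1x6 ≥ 0.53   (binder content)
  0.07x1 + 0.82x2 + 0.01x3 + 0.03x4 + 0.01x5 + 0.31x6 ≤ 1.16   (CO₂ footprint)
  0.82x1 + 0.99x2 + 0.02x3 + 0.12x4 + 0.03x5 + 1.27x6 ≥ 2.05   (28-day strength contribution)
  x1 ≤ 1.9
  x1, x2, x3, x4, x5, x6 ≥ 0.
The minimum-cost mix takes nothing from recycled aggregate, crushed granite, metakaolin — only GGBS, Portland cement, limestone filler. Binding constraints: fines, CO₂ footprint, 28-day strength contribution.
Optimal quantities: GGBS = 0.8383 kg, Portland cement = 1.329 kg, limestone filler = 0.393 kg.
Hence cost = 0.157·0.8383 + 0.175·1.329 + 0.069·0.393 = £0.39131.

£0.391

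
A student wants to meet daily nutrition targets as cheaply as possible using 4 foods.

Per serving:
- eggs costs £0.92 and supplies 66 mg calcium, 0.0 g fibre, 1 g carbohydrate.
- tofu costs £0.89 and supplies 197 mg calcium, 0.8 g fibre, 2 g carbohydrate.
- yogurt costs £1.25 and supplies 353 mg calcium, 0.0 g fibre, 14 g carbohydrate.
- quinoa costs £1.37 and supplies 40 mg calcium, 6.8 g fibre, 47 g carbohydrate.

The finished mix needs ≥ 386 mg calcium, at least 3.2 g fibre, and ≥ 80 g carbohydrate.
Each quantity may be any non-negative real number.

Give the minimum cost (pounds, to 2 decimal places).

£3.12

Treat it as an LP. Let x1 = servings of eggs, x2 = servings of tofu, x3 = servings of yogurt, x4 = servings of quinoa.
min 0.92x1 + 0.89x2 + 1.25x3 + 1.37x4 subject to:
  66x1 + 197x2 + 353x3 + 40x4 ≥ 386   (calcium)
  0.8x2 + 6.8x4 ≥ 3.2   (fibre)
  1x1 + 2x2 + 14x3 + 47x4 ≥ 80   (carbohydrate)
  x1, x2, x3, x4 ≥ 0.
At the optimum only yogurt, quinoa are positive (eggs, tofu = 0). The calcium and carbohydrate requirements are met with equality.
So yogurt = 0.9321 servings, quinoa = 1.424 servings.
Cost = 1.25·0.9321 + 1.37·1.424 = 3.1160.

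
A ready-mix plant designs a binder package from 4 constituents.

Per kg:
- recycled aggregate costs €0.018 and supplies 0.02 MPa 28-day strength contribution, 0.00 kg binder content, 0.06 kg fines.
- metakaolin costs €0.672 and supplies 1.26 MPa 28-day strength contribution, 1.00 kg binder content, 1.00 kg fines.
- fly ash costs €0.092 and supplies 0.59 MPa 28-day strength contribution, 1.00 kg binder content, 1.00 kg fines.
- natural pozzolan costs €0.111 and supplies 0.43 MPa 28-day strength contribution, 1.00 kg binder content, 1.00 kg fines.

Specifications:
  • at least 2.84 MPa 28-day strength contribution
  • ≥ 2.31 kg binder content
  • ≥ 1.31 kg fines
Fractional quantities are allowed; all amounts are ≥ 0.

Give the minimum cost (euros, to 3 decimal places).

€0.443

Let x1 = kg of recycled aggregate, x2 = kg of metakaolin, x3 = kg of fly ash, x4 = kg of natural pozzolan.
Minimize 0.018x1 + 0.672x2 + 0.092x3 + 0.111x4 subject to:
  0.02x1 + 1.26x2 + 0.59x3 + 0.43x4 ≥ 2.84   (28-day strength contribution)
  1x2 + 1x3 + 1x4 ≥ 2.31   (binder content)
  0.06x1 + 1x2 + 1x3 + 1x4 ≥ 1.31   (fines)
  x1, x2, x3, x4 ≥ 0.
At the optimum only fly ash is positive (recycled aggregate, metakaolin, natural pozzolan = 0). There the 28-day strength contribution constraint is tight.
That vertex is x3 = 4.814.
Objective = 0.092·4.814 = 0.44289.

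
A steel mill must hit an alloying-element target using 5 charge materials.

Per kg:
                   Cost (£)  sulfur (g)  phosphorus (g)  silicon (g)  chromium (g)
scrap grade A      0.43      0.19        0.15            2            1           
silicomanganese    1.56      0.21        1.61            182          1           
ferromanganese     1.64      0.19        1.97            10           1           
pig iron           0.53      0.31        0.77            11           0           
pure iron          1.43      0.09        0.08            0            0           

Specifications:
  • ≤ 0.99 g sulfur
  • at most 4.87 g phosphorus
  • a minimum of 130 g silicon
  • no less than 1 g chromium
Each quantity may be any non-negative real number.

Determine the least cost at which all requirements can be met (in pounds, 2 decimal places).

Set it up as a linear program. Let x1 = kg of scrap grade A, x2 = kg of silicomanganese, x3 = kg of ferromanganese, x4 = kg of pig iron, x5 = kg of pure iron.
Minimize 0.43x1 + 1.56x2 + 1.64x3 + 0.53x4 + 1.43x5 s.t.:
  0.19x1 + 0.21x2 + 0.19x3 + 0.31x4 + 0.09x5 ≤ 0.99   (sulfur)
  0.15x1 + 1.61x2 + 1.97x3 + 0.77x4 + 0.08x5 ≤ 4.87   (phosphorus)
  2x1 + 182x2 + 10x3 + 11x4 ≥ 130   (silicon)
  1x1 + 1x2 + 1x3 ≥ 1   (chromium)
  x1, x2, x3, x4, x5 ≥ 0.
The optimal basis is {scrap grade A, silicomanganese}; ferromanganese, pig iron, pure iron drop out. There the silicon and chromium constraints are tight.
Solving gives x1 = 0.2889, x2 = 0.7111.
Objective = 0.43·0.2889 + 1.56·0.7111 = 1.2335.

£1.23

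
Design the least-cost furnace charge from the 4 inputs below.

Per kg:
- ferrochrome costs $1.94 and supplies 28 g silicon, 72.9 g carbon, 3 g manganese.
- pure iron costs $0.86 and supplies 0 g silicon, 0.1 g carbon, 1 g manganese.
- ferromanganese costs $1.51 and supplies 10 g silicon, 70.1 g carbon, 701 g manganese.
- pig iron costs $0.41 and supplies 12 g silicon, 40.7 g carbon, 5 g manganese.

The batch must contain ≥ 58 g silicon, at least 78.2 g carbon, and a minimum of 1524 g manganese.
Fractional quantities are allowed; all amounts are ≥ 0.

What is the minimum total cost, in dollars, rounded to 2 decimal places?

Treat it as an LP. Let x1 = kg of ferrochrome, x2 = kg of pure iron, x3 = kg of ferromanganese, x4 = kg of pig iron.
min 1.94x1 + 0.86x2 + 1.51x3 + 0.41x4 s.t.:
  28x1 + 10x3 + 12x4 ≥ 58   (silicon)
  72.9x1 + 0.1x2 + 70.1x3 + 40.7x4 ≥ 78.2   (carbon)
  3x1 + 1x2 + 701x3 + 5x4 ≥ 1524   (manganese)
  x1, x2, x3, x4 ≥ 0.
The minimum-cost mix takes nothing from ferrochrome, pure iron — only ferromanganese, pig iron. The silicon and manganese requirements are met with equality.
Solving gives x3 = 2.152, x4 = 3.04.
Total cost: 1.51·2.152 + 0.41·3.04 = 4.4959.

$4.50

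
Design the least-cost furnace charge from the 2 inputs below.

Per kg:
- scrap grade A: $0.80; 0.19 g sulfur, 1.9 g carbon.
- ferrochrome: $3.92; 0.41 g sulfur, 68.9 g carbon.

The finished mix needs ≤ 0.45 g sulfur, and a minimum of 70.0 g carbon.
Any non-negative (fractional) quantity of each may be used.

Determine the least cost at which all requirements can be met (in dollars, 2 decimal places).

Let x1 = kg of scrap grade A, x2 = kg of ferrochrome.
min 0.8x1 + 3.92x2 s.t.:
  0.19x1 + 0.41x2 ≤ 0.45   (sulfur)
  1.9x1 + 68.9x2 ≥ 70   (carbon)
  x1, x2 ≥ 0.
The optimal basis is {ferrochrome}; scrap grade A drops out. The carbon requirement is met with equality.
Solving gives x2 = 1.016.
Hence cost = 3.92·1.016 = $3.9827.

$3.98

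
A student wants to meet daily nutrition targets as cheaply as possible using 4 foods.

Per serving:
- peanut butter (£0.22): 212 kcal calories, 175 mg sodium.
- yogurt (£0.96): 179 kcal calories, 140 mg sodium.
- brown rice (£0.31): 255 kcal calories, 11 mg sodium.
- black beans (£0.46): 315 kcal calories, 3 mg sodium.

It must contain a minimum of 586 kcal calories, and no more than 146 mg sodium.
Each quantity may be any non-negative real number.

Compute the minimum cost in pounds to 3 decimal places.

£0.685

This is a linear program. Let x1 = servings of peanut butter, x2 = servings of yogurt, x3 = servings of brown rice, x4 = servings of black beans.
Minimize 0.22x1 + 0.96x2 + 0.31x3 + 0.46x4 s.t.:
  212x1 + 179x2 + 255x3 + 315x4 ≥ 586   (calories)
  175x1 + 140x2 + 11x3 + 3x4 ≤ 146   (sodium)
  x1, x2, x3, x4 ≥ 0.
At the optimum only peanut butter, brown rice are positive (yogurt, black beans = 0). Binding constraints: calories and sodium.
Optimal quantities: peanut butter = 0.7279 servings, brown rice = 1.693 servings.
Total cost: 0.22·0.7279 + 0.31·1.693 = 0.68497.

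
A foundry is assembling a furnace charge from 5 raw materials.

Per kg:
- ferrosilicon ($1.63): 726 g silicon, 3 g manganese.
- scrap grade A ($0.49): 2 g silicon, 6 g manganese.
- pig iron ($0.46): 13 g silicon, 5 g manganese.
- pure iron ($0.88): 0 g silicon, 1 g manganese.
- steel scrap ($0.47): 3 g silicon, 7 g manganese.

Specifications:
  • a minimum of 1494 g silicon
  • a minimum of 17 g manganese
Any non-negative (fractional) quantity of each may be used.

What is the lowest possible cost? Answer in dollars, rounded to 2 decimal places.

$4.07

Set it up as a linear program. Let x1 = kg of ferrosilicon, x2 = kg of scrap grade A, x3 = kg of pig iron, x4 = kg of pure iron, x5 = kg of steel scrap.
Minimize 1.63x1 + 0.49x2 + 0.46x3 + 0.88x4 + 0.47x5 s.t.:
  726x1 + 2x2 + 13x3 + 3x5 ≥ 1494   (silicon)
  3x1 + 6x2 + 5x3 + 1x4 + 7x5 ≥ 17   (manganese)
  x1, x2, x3, x4, x5 ≥ 0.
The minimum-cost mix takes nothing from scrap grade A, pig iron, pure iron — only ferrosilicon, steel scrap. There the silicon and manganese constraints are tight.
Solving gives x1 = 2.051, x5 = 1.549.
Total cost: 1.63·2.051 + 0.47·1.549 = 4.0712.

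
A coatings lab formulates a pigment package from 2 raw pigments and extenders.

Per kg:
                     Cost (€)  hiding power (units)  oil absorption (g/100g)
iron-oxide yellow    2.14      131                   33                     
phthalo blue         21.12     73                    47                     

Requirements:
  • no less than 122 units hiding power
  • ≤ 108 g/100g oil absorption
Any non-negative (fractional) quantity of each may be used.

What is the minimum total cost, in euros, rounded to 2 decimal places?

Let x1 = kg of iron-oxide yellow, x2 = kg of phthalo blue.
min 2.14x1 + 21.12x2 with:
  131x1 + 73x2 ≥ 122   (hiding power)
  33x1 + 47x2 ≤ 108   (oil absorption)
  x1, x2 ≥ 0.
At the optimum only iron-oxide yellow is positive (phthalo blue = 0). Binding constraint: hiding power.
Solving gives x1 = 0.9313.
Total cost: 2.14·0.9313 = 1.9930.

€1.99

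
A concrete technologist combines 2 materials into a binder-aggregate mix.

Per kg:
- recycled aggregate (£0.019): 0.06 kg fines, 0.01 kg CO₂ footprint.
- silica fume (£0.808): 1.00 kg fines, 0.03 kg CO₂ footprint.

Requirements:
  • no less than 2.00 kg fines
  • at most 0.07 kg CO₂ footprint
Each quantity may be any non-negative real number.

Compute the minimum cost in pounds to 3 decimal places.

£1.580

This is a linear program. Let x1 = kg of recycled aggregate, x2 = kg of silica fume.
min 0.019x1 + 0.808x2 s.t.:
  0.06x1 + 1x2 ≥ 2   (fines)
  0.01x1 + 0.03x2 ≤ 0.07   (CO₂ footprint)
  x1, x2 ≥ 0.
Both inputs are positive at the optimum. There the fines and CO₂ footprint constraints are tight.
Solving gives x1 = 1.22, x2 = 1.927.
Total cost: 0.019·1.22 + 0.808·1.927 = 1.58020.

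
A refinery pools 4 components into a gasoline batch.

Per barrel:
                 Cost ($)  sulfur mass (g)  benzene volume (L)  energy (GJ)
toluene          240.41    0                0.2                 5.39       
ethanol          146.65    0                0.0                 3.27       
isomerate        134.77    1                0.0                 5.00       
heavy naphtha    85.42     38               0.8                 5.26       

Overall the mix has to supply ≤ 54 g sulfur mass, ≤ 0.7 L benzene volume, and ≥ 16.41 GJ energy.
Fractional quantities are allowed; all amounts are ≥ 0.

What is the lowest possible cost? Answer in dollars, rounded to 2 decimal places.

$393.00

This is a linear program. Let x1 = barrels of toluene, x2 = barrels of ethanol, x3 = barrels of isomerate, x4 = barrels of heavy naphtha.
Minimize 240.41x1 + 146.65x2 + 134.77x3 + 85.42x4 s.t.:
  1x3 + 38x4 ≤ 54   (sulfur mass)
  0.2x1 + 0.8x4 ≤ 0.7   (benzene volume)
  5.39x1 + 3.27x2 + 5x3 + 5.26x4 ≥ 16.41   (energy)
  x1, x2, x3, x4 ≥ 0.
At the optimum only isomerate, heavy naphtha are positive (toluene, ethanol = 0). The benzene volume and energy requirements are met with equality.
So isomerate = 2.3615 barrels, heavy naphtha = 0.875 barrels.
Total cost: 134.77·2.3615 + 85.42·0.875 = 393.0019.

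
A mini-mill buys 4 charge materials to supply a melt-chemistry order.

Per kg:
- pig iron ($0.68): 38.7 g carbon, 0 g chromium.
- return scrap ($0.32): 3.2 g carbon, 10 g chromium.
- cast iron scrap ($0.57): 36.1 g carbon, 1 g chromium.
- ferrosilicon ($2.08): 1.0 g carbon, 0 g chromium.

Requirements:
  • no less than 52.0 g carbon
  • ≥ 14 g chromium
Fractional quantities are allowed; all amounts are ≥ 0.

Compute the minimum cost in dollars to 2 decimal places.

Treat it as an LP. Let x1 = kg of pig iron, x2 = kg of return scrap, x3 = kg of cast iron scrap, x4 = kg of ferrosilicon.
min 0.68x1 + 0.32x2 + 0.57x3 + 2.08x4 s.t.:
  38.7x1 + 3.2x2 + 36.1x3 + 1x4 ≥ 52   (carbon)
  10x2 + 1x3 ≥ 14   (chromium)
  x1, x2, x3, x4 ≥ 0.
The minimum-cost mix takes nothing from pig iron, ferrosilicon — only return scrap, cast iron scrap. The carbon and chromium requirements are met with equality.
That vertex is x2 = 1.267, x3 = 1.328.
Objective = 0.32·1.267 + 0.57·1.328 = 1.1624.

$1.16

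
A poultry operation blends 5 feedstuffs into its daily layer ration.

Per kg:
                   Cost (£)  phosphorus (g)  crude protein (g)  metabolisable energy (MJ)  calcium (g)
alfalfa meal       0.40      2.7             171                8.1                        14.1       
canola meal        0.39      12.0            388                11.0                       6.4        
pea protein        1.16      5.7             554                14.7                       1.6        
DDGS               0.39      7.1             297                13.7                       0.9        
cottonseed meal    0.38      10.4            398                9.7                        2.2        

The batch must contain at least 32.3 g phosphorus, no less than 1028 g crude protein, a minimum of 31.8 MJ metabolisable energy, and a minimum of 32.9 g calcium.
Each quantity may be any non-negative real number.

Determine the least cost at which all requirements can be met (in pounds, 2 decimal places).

£1.44

Treat it as an LP. Let x1 = kg of alfalfa meal, x2 = kg of canola meal, x3 = kg of pea protein, x4 = kg of DDGS, x5 = kg of cottonseed meal.
Minimise 0.4x1 + 0.39x2 + 1.16x3 + 0.39x4 + 0.38x5 subject to:
  2.7x1 + 12x2 + 5.7x3 + 7.1x4 + 10.4x5 ≥ 32.3   (phosphorus)
  171x1 + 388x2 + 554x3 + 297x4 + 398x5 ≥ 1028   (crude protein)
  8.1x1 + 11x2 + 14.7x3 + 13.7x4 + 9.7x5 ≥ 31.8   (metabolisable energy)
  14.1x1 + 6.4x2 + 1.6x3 + 0.9x4 + 2.2x5 ≥ 32.9   (calcium)
  x1, x2, x3, x4, x5 ≥ 0.
The optimal basis is {alfalfa meal, canola meal}; pea protein, DDGS, cottonseed meal drop out. Binding constraints: phosphorus and calcium.
That vertex is x1 = 1.238, x2 = 2.413.
Cost = 0.4·1.238 + 0.39·2.413 = 1.4363.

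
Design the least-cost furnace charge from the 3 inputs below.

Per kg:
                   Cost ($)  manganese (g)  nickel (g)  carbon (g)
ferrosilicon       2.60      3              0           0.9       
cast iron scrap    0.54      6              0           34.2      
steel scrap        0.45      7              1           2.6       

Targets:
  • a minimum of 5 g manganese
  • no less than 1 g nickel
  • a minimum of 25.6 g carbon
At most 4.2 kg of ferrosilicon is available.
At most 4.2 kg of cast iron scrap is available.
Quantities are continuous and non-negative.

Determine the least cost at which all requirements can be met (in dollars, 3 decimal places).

$0.813

This is a linear program. Let x1 = kg of ferrosilicon, x2 = kg of cast iron scrap, x3 = kg of steel scrap.
Minimize 2.6x1 + 0.54x2 + 0.45x3 s.t.:
  3x1 + 6x2 + 7x3 ≥ 5   (manganese)
  1x3 ≥ 1   (nickel)
  0.9x1 + 34.2x2 + 2.6x3 ≥ 25.6   (carbon)
  x1 ≤ 4.2
  x2 ≤ 4.2
  x1, x2, x3 ≥ 0.
The optimal basis is {cast iron scrap, steel scrap}; ferrosilicon drops out. Binding constraints: nickel and carbon.
That vertex is x2 = 0.6725, x3 = 1.
Hence cost = 0.54·0.6725 + 0.45·1 = $0.81315.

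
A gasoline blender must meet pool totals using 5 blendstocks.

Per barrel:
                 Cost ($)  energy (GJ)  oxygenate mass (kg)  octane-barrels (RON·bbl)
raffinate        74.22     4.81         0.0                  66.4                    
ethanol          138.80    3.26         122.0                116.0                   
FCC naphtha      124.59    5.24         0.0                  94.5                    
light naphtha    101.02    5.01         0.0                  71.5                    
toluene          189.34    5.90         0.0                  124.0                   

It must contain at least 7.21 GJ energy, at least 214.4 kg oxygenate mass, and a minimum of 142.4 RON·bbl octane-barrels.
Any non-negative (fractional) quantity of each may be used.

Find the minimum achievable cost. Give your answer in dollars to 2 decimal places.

This is a linear program. Let x1 = barrels of raffinate, x2 = barrels of ethanol, x3 = barrels of FCC naphtha, x4 = barrels of light naphtha, x5 = barrels of toluene.
Minimise 74.22x1 + 138.8x2 + 124.59x3 + 101.02x4 + 189.34x5 with:
  4.81x1 + 3.26x2 + 5.24x3 + 5.01x4 + 5.9x5 ≥ 7.21   (energy)
  122x2 ≥ 214.4   (oxygenate mass)
  66.4x1 + 116x2 + 94.5x3 + 71.5x4 + 124x5 ≥ 142.4   (octane-barrels)
  x1, x2, x3, x4, x5 ≥ 0.
The optimal basis is {raffinate, ethanol}; FCC naphtha, light naphtha, toluene drop out. The energy and oxygenate mass requirements are met with equality.
That vertex is x1 = 0.30789, x2 = 1.7574.
Cost = 74.22·0.30789 + 138.8·1.7574 = 266.7787.

$266.78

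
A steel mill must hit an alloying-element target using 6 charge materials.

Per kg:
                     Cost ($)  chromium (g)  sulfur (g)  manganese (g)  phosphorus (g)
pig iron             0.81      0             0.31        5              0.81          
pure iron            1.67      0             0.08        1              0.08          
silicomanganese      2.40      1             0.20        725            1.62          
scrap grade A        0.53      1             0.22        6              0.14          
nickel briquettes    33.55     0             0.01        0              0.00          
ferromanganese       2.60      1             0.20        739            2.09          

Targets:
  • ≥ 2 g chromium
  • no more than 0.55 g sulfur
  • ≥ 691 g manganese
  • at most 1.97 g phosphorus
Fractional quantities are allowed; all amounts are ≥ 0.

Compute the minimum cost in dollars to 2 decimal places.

Set it up as a linear program. Let x1 = kg of pig iron, x2 = kg of pure iron, x3 = kg of silicomanganese, x4 = kg of scrap grade A, x5 = kg of nickel briquettes, x6 = kg of ferromanganese.
Minimise 0.81x1 + 1.67x2 + 2.4x3 + 0.53x4 + 33.55x5 + 2.6x6 s.t.:
  1x3 + 1x4 + 1x6 ≥ 2   (chromium)
  0.31x1 + 0.08x2 + 0.2x3 + 0.22x4 + 0.01x5 + 0.2x6 ≤ 0.55   (sulfur)
  5x1 + 1x2 + 725x3 + 6x4 + 739x6 ≥ 691   (manganese)
  0.81x1 + 0.08x2 + 1.62x3 + 0.14x4 + 2.09x6 ≤ 1.97   (phosphorus)
  x1, x2, x3, x4, x5, x6 ≥ 0.
The minimum-cost mix takes nothing from pig iron, pure iron, nickel briquettes, ferromanganese — only silicomanganese, scrap grade A. There the chromium and manganese constraints are tight.
That vertex is x3 = 0.9444, x4 = 1.056.
Total cost: 2.4·0.9444 + 0.53·1.056 = 2.8262.

$2.83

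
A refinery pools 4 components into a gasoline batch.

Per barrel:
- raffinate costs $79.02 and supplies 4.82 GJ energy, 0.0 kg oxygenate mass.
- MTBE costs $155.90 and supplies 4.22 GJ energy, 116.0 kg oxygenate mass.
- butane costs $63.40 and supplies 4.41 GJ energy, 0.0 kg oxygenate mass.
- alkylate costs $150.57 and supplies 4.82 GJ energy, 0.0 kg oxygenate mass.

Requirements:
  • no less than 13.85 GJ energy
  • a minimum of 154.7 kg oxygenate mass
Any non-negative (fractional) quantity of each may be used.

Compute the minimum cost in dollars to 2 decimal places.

Set it up as a linear program. Let x1 = barrels of raffinate, x2 = barrels of MTBE, x3 = barrels of butane, x4 = barrels of alkylate.
Minimise 79.02x1 + 155.9x2 + 63.4x3 + 150.57x4 s.t.:
  4.82x1 + 4.22x2 + 4.41x3 + 4.82x4 ≥ 13.85   (energy)
  116x2 ≥ 154.7   (oxygenate mass)
  x1, x2, x3, x4 ≥ 0.
The optimal basis is {MTBE, butane}; raffinate, alkylate drop out. The energy and oxygenate mass requirements are met with equality.
So MTBE = 1.33362 barrels, butane = 1.86443 barrels.
Objective = 155.9·1.33362 + 63.4·1.86443 = 326.1162.

$326.12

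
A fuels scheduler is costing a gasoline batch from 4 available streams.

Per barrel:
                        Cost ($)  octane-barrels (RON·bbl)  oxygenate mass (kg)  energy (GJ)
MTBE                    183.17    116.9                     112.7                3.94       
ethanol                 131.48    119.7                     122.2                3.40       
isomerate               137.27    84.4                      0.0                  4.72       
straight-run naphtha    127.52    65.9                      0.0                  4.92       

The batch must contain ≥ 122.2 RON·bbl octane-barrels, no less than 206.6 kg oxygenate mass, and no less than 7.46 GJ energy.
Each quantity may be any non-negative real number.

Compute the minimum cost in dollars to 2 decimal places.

Set it up as a linear program. Let x1 = barrels of MTBE, x2 = barrels of ethanol, x3 = barrels of isomerate, x4 = barrels of straight-run naphtha.
Minimize 183.17x1 + 131.48x2 + 137.27x3 + 127.52x4 with:
  116.9x1 + 119.7x2 + 84.4x3 + 65.9x4 ≥ 122.2   (octane-barrels)
  112.7x1 + 122.2x2 ≥ 206.6   (oxygenate mass)
  3.94x1 + 3.4x2 + 4.72x3 + 4.92x4 ≥ 7.46   (energy)
  x1, x2, x3, x4 ≥ 0.
The minimum-cost mix takes nothing from MTBE, isomerate — only ethanol, straight-run naphtha. Binding constraints: oxygenate mass and energy.
That vertex is x2 = 1.69067, x4 = 0.34791.
Hence cost = 131.48·1.69067 + 127.52·0.34791 = $266.6548.

$266.65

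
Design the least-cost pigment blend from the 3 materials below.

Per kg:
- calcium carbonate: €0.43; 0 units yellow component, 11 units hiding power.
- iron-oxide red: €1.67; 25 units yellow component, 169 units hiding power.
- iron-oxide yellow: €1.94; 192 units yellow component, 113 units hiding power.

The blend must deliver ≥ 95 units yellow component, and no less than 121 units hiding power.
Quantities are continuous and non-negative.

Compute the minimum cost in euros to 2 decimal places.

Let x1 = kg of calcium carbonate, x2 = kg of iron-oxide red, x3 = kg of iron-oxide yellow.
Minimize 0.43x1 + 1.67x2 + 1.94x3 with:
  25x2 + 192x3 ≥ 95   (yellow component)
  11x1 + 169x2 + 113x3 ≥ 121   (hiding power)
  x1, x2, x3 ≥ 0.
The cheapest feasible vertex uses only iron-oxide red, iron-oxide yellow; calcium carbonate is not used. There the yellow component and hiding power constraints are tight.
Optimal quantities: iron-oxide red = 0.4219 kg, iron-oxide yellow = 0.4399 kg.
Hence cost = 1.67·0.4219 + 1.94·0.4399 = €1.5580.

€1.56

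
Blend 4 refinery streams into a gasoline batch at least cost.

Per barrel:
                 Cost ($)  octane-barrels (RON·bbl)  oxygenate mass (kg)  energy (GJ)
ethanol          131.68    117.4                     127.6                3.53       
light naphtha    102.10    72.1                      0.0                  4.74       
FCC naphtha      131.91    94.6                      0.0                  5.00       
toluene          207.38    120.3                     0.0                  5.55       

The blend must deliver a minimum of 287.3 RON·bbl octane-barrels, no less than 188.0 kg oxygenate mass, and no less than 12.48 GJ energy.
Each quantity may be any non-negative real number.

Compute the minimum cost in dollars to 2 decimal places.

$353.95

Treat it as an LP. Let x1 = barrels of ethanol, x2 = barrels of light naphtha, x3 = barrels of FCC naphtha, x4 = barrels of toluene.
Minimize 131.68x1 + 102.1x2 + 131.91x3 + 207.38x4 with:
  117.4x1 + 72.1x2 + 94.6x3 + 120.3x4 ≥ 287.3   (octane-barrels)
  127.6x1 ≥ 188   (oxygenate mass)
  3.53x1 + 4.74x2 + 5x3 + 5.55x4 ≥ 12.48   (energy)
  x1, x2, x3, x4 ≥ 0.
The cheapest feasible vertex uses only ethanol, light naphtha; FCC naphtha, toluene are not used. Binding constraints: octane-barrels and energy.
Optimal quantities: ethanol = 1.52997 barrels, light naphtha = 1.4935 barrels.
Objective = 131.68·1.52997 + 102.1·1.4935 = 353.9528.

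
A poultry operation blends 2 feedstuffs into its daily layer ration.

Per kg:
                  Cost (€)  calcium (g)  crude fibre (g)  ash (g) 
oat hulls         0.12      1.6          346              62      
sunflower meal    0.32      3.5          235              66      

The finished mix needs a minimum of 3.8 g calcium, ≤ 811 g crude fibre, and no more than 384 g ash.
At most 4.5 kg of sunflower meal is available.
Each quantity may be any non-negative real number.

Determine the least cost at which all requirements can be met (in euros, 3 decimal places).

Let x1 = kg of oat hulls, x2 = kg of sunflower meal.
Minimize 0.12x1 + 0.32x2 subject to:
  1.6x1 + 3.5x2 ≥ 3.8   (calcium)
  346x1 + 235x2 ≤ 811   (crude fibre)
  62x1 + 66x2 ≤ 384   (ash)
  x2 ≤ 4.5
  x1, x2 ≥ 0.
Both inputs are positive at the optimum. The calcium and crude fibre requirements are met with equality.
So oat hulls = 2.33 kg, sunflower meal = 0.0206 kg.
Hence cost = 0.12·2.33 + 0.32·0.0206 = €0.28619.

€0.286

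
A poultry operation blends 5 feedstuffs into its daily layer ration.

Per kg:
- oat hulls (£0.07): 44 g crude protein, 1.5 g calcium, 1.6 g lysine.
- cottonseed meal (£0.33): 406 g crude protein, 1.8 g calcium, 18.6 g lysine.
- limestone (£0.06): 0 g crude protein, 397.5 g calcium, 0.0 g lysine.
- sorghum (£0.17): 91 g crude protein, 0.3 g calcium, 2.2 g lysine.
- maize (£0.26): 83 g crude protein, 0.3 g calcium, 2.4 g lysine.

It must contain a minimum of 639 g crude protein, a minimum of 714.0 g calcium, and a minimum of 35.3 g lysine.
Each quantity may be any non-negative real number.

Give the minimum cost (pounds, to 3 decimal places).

£0.734

This is a linear program. Let x1 = kg of oat hulls, x2 = kg of cottonseed meal, x3 = kg of limestone, x4 = kg of sorghum, x5 = kg of maize.
Minimize 0.07x1 + 0.33x2 + 0.06x3 + 0.17x4 + 0.26x5 with:
  44x1 + 406x2 + 91x4 + 83x5 ≥ 639   (crude protein)
  1.5x1 + 1.8x2 + 397.5x3 + 0.3x4 + 0.3x5 ≥ 714   (calcium)
  1.6x1 + 18.6x2 + 2.2x4 + 2.4x5 ≥ 35.3   (lysine)
  x1, x2, x3, x4, x5 ≥ 0.
The cheapest feasible vertex uses only cottonseed meal, limestone; oat hulls, sorghum, maize are not used. The calcium and lysine requirements are met with equality.
Solving gives x2 = 1.898, x3 = 1.788.
Objective = 0.33·1.898 + 0.06·1.788 = 0.73362.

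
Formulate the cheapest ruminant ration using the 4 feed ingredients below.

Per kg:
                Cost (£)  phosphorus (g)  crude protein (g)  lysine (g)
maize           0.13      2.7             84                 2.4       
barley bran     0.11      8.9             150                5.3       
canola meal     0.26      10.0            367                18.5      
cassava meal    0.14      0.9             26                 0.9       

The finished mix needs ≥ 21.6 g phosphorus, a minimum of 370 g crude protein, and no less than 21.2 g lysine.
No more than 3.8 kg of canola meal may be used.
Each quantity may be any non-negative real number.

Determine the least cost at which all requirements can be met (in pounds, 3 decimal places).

£0.358

Let x1 = kg of maize, x2 = kg of barley bran, x3 = kg of canola meal, x4 = kg of cassava meal.
min 0.13x1 + 0.11x2 + 0.26x3 + 0.14x4 with:
  2.7x1 + 8.9x2 + 10x3 + 0.9x4 ≥ 21.6   (phosphorus)
  84x1 + 150x2 + 367x3 + 26x4 ≥ 370   (crude protein)
  2.4x1 + 5.3x2 + 18.5x3 + 0.9x4 ≥ 21.2   (lysine)
  x3 ≤ 3.8
  x1, x2, x3, x4 ≥ 0.
The minimum-cost mix takes nothing from maize, cassava meal — only barley bran, canola meal. There the phosphorus and lysine constraints are tight.
So barley bran = 1.68 kg, canola meal = 0.6646 kg.
Hence cost = 0.11·1.68 + 0.26·0.6646 = £0.35760.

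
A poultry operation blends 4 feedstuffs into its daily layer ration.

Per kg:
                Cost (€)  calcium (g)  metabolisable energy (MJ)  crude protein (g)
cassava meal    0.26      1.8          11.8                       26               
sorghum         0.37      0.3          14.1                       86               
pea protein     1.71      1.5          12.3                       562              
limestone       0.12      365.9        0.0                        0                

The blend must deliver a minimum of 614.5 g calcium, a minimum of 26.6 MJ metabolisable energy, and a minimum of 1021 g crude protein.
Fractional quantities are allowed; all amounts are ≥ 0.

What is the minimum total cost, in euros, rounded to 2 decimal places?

€3.34

Let x1 = kg of cassava meal, x2 = kg of sorghum, x3 = kg of pea protein, x4 = kg of limestone.
min 0.26x1 + 0.37x2 + 1.71x3 + 0.12x4 subject to:
  1.8x1 + 0.3x2 + 1.5x3 + 365.9x4 ≥ 614.5   (calcium)
  11.8x1 + 14.1x2 + 12.3x3 ≥ 26.6   (metabolisable energy)
  26x1 + 86x2 + 562x3 ≥ 1021   (crude protein)
  x1, x2, x3, x4 ≥ 0.
The optimal basis is {sorghum, pea protein, limestone}; cassava meal drops out. There the calcium, metabolisable energy, crude protein constraints are tight.
Optimal quantities: sorghum = 0.3482 kg, pea protein = 1.763 kg, limestone = 1.672 kg.
Hence cost = 0.37·0.3482 + 1.71·1.763 + 0.12·1.672 = €3.3442.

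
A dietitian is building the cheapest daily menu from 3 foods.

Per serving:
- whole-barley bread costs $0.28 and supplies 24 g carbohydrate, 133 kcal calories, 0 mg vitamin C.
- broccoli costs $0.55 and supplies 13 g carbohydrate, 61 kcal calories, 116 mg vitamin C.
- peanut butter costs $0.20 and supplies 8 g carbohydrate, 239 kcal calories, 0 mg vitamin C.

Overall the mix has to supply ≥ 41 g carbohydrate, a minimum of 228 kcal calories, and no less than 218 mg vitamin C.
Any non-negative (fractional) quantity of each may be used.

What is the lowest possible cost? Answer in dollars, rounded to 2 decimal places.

Let x1 = servings of whole-barley bread, x2 = servings of broccoli, x3 = servings of peanut butter.
min 0.28x1 + 0.55x2 + 0.2x3 with:
  24x1 + 13x2 + 8x3 ≥ 41   (carbohydrate)
  133x1 + 61x2 + 239x3 ≥ 228   (calories)
  116x2 ≥ 218   (vitamin C)
  x1, x2, x3 ≥ 0.
The optimal mix uses every input. The carbohydrate, calories, vitamin C requirements are met with equality.
Solving gives x1 = 0.6535, x2 = 1.879, x3 = 0.1107.
Cost = 0.28·0.6535 + 0.55·1.879 + 0.2·0.1107 = 1.2386.

$1.24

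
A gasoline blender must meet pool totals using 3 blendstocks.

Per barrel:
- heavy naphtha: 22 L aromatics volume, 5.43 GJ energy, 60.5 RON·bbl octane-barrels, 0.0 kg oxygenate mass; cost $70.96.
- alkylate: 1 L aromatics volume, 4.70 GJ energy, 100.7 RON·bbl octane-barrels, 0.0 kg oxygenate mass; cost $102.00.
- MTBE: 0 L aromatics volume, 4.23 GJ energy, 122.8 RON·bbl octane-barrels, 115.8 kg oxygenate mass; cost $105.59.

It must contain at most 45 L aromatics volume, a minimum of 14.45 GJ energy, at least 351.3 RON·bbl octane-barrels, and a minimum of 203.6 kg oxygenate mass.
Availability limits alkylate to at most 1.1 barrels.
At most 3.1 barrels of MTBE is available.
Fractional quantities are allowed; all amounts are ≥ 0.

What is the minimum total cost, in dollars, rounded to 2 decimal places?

Let x1 = barrels of heavy naphtha, x2 = barrels of alkylate, x3 = barrels of MTBE.
min 70.96x1 + 102x2 + 105.59x3 s.t.:
  22x1 + 1x2 ≤ 45   (aromatics volume)
  5.43x1 + 4.7x2 + 4.23x3 ≥ 14.45   (energy)
  60.5x1 + 100.7x2 + 122.8x3 ≥ 351.3   (octane-barrels)
  115.8x3 ≥ 203.6   (oxygenate mass)
  x2 ≤ 1.1
  x3 ≤ 3.1
  x1, x2, x3 ≥ 0.
The optimal basis is {heavy naphtha, MTBE}; alkylate drops out. Binding constraints: energy and octane-barrels.
That vertex is x1 = 0.702041, x3 = 2.51487.
Total cost: 70.96·0.702041 + 105.59·2.51487 = 315.3620.

$315.36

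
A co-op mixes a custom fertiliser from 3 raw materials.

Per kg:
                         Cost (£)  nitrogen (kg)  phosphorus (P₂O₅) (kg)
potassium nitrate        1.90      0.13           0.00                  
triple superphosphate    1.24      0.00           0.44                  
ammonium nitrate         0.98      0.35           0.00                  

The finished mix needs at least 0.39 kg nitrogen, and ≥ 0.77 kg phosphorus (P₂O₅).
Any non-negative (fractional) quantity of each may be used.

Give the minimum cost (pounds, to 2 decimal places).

£3.26

Set it up as a linear program. Let x1 = kg of potassium nitrate, x2 = kg of triple superphosphate, x3 = kg of ammonium nitrate.
Minimize 1.9x1 + 1.24x2 + 0.98x3 with:
  0.13x1 + 0.35x3 ≥ 0.39   (nitrogen)
  0.44x2 ≥ 0.77   (phosphorus (P₂O₅))
  x1, x2, x3 ≥ 0.
The optimal basis is {triple superphosphate, ammonium nitrate}; potassium nitrate drops out. Binding constraints: nitrogen and phosphorus (P₂O₅).
Solving gives x2 = 1.75, x3 = 1.114.
Hence cost = 1.24·1.75 + 0.98·1.114 = £3.2617.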